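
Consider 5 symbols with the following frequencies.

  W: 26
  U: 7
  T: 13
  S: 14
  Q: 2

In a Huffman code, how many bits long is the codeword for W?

Repeatedly merge the two smallest:
merge Q(2) and U(7): 9
merge 9 and T(13): 22
merge S(14) and 22: 36
merge W(26) and 36: 62
W is merged only at the final step, so code length = 1.

1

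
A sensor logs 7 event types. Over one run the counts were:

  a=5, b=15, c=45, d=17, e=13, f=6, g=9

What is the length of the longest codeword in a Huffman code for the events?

5

Merge the two lowest-weight nodes at each step:
merge a(5) and f(6): 11
merge g(9) and 11: 20
merge e(13) and b(15): 28
merge d(17) and 20: 37
merge 28 and 37: 65
merge c(45) and 65: 110
Maximum depth reached is 5.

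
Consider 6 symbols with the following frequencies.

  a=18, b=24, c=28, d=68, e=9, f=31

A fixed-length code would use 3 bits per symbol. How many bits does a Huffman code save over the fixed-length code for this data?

Fixed-length: 3 bits × 178 symbols = 534 bits.
Huffman merges:
e(9) + a(18) → 27
b(24) + 27 → 51
c(28) + f(31) → 59
51 + 59 → 110
d(68) + 110 → 178
Huffman total = 27 + 51 + 59 + 110 + 178 = 425 bits.
Saving = 534 − 425 = 109 bits.

109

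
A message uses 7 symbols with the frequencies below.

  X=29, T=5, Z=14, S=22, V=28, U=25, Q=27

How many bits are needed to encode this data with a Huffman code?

412

Merge the two smallest weights repeatedly:
combine T(5), Z(14) → 19
combine 19, S(22) → 41
combine U(25), Q(27) → 52
combine V(28), X(29) → 57
combine 41, 52 → 93
combine 57, 93 → 150
Total encoded bits = sum of merged weights = 19 + 41 + 52 + 57 + 93 + 150 = 412.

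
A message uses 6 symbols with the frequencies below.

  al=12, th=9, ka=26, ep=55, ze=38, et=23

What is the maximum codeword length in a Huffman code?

Merge the two lowest-weight nodes at each step:
th(9) + al(12) → 21
21 + et(23) → 44
ka(26) + ze(38) → 64
44 + ep(55) → 99
64 + 99 → 163
The rarest symbols sit at the bottom; the longest codeword is 4 bits.

4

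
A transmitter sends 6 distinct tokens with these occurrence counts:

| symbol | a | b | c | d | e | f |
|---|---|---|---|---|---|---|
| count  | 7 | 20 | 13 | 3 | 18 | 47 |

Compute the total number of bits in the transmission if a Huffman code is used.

Greedily combine the two least-frequent nodes:
d(3) + a(7) → 10
10 + c(13) → 23
e(18) + b(20) → 38
23 + 38 → 61
f(47) + 61 → 108
The encoded length is the sum of every internal node's weight: 10 + 23 + 38 + 61 + 108 = 240 bits.

240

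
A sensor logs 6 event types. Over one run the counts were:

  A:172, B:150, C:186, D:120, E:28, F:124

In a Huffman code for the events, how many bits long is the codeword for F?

Huffman merges, smallest pair first:
combine E(28), D(120) → 148
combine F(124), 148 → 272
combine B(150), A(172) → 322
combine C(186), 272 → 458
combine 322, 458 → 780
F's leaf is at depth 3, giving a 3-bit codeword.

3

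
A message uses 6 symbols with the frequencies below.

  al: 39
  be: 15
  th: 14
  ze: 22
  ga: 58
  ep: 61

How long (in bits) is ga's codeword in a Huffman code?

2

Huffman merges, smallest pair first:
combine th(14), be(15) → 29
combine ze(22), 29 → 51
combine al(39), 51 → 90
combine ga(58), ep(61) → 119
combine 90, 119 → 209
ga sits 2 levels below the root, so its codeword is 2 bits.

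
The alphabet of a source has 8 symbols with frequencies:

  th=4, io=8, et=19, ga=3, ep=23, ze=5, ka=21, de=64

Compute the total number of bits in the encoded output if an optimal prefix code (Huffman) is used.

352

Merge the two smallest weights repeatedly:
merge ga(3) and th(4): 7
merge ze(5) and 7: 12
merge io(8) and 12: 20
merge et(19) and 20: 39
merge ka(21) and ep(23): 44
merge 39 and 44: 83
merge de(64) and 83: 147
The encoded length is the sum of every internal node's weight: 7 + 12 + 20 + 39 + 44 + 83 + 147 = 352 bits.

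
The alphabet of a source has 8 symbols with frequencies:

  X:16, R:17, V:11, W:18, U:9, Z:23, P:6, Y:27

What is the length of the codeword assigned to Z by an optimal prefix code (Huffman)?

3

Huffman merges, smallest pair first:
combine P(6), U(9) → 15
combine V(11), 15 → 26
combine X(16), R(17) → 33
combine W(18), Z(23) → 41
combine 26, Y(27) → 53
combine 33, 41 → 74
combine 53, 74 → 127
The subtree containing Z is merged 3 times, so code length = 3.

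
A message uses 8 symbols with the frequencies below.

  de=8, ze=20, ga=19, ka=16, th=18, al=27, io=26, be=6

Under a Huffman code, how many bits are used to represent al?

2

Build the tree from the bottom:
merge be(6) and de(8): 14
merge 14 and ka(16): 30
merge th(18) and ga(19): 37
merge ze(20) and io(26): 46
merge al(27) and 30: 57
merge 37 and 46: 83
merge 57 and 83: 140
al sits 2 levels below the root, so its codeword is 2 bits.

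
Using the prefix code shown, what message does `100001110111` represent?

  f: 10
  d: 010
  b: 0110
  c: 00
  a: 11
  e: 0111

Read left to right; each codeword is recognised as soon as it completes (prefix code):
  10→f | 00→c | 0111→e | 0111→e
Decoded message: fcee

fcee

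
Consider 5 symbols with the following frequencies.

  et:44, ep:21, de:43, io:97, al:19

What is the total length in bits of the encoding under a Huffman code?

474

Greedily combine the two least-frequent nodes:
merge al(19) and ep(21): 40
merge 40 and de(43): 83
merge et(44) and 83: 127
merge io(97) and 127: 224
Each symbol's bit-cost is frequency × depth; summing gives 474 bits (equivalently 40 + 83 + 127 + 224).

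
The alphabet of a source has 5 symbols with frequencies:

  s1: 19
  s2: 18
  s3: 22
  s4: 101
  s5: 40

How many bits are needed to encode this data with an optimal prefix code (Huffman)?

395

Build the Huffman tree bottom-up:
s2(18) + s1(19) → 37
s3(22) + 37 → 59
s5(40) + 59 → 99
99 + s4(101) → 200
Total encoded bits = sum of merged weights = 37 + 59 + 99 + 200 = 395.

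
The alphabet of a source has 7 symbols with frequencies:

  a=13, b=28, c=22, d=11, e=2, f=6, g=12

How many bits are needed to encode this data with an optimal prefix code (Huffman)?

240

Greedily combine the two least-frequent nodes:
combine e(2), f(6) → 8
combine 8, d(11) → 19
combine g(12), a(13) → 25
combine 19, c(22) → 41
combine 25, b(28) → 53
combine 41, 53 → 94
The encoded length is the sum of every internal node's weight: 8 + 19 + 25 + 41 + 53 + 94 = 240 bits.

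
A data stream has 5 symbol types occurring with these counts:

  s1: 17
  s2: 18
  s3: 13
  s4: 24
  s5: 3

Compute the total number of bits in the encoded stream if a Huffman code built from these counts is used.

166

Build the Huffman tree bottom-up:
combine s5(3), s3(13) → 16
combine 16, s1(17) → 33
combine s2(18), s4(24) → 42
combine 33, 42 → 75
Each symbol's bit-cost is frequency × depth; summing gives 166 bits (equivalently 16 + 33 + 42 + 75).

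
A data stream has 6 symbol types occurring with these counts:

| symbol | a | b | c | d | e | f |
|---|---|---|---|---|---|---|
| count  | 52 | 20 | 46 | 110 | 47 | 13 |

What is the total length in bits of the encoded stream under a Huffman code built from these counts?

677

Merge the two smallest weights repeatedly:
f(13) + b(20) → 33
33 + c(46) → 79
e(47) + a(52) → 99
79 + 99 → 178
d(110) + 178 → 288
The encoded length is the sum of every internal node's weight: 33 + 79 + 99 + 178 + 288 = 677 bits.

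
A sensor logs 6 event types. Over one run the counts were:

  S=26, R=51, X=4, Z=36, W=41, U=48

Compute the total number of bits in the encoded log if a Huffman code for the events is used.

508

Build the Huffman tree bottom-up:
merge X(4) and S(26): 30
merge 30 and Z(36): 66
merge W(41) and U(48): 89
merge R(51) and 66: 117
merge 89 and 117: 206
Each symbol's bit-cost is frequency × depth; summing gives 508 bits (equivalently 30 + 66 + 89 + 117 + 206).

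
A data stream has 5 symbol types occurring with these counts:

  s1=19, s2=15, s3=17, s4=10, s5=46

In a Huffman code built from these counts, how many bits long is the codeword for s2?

3

Build the tree from the bottom:
combine s4(10), s2(15) → 25
combine s3(17), s1(19) → 36
combine 25, 36 → 61
combine s5(46), 61 → 107
s2's leaf is at depth 3, giving a 3-bit codeword.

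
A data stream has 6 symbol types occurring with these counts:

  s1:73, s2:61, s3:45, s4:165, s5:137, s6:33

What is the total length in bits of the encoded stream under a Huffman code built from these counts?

Merge the two smallest weights repeatedly:
merge s6(33) and s3(45): 78
merge s2(61) and s1(73): 134
merge 78 and 134: 212
merge s5(137) and s4(165): 302
merge 212 and 302: 514
The encoded length is the sum of every internal node's weight: 78 + 134 + 212 + 302 + 514 = 1240 bits.

1240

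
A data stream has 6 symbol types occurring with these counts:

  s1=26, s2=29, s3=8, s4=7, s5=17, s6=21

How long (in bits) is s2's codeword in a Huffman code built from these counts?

Huffman merges, smallest pair first:
s4(7) + s3(8) → 15
15 + s5(17) → 32
s6(21) + s1(26) → 47
s2(29) + 32 → 61
47 + 61 → 108
s2 sits 2 levels below the root, so its codeword is 2 bits.

2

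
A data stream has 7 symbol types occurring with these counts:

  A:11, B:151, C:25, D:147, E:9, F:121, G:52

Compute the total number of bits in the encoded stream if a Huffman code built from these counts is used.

Greedily combine the two least-frequent nodes:
E(9) + A(11) → 20
20 + C(25) → 45
45 + G(52) → 97
97 + F(121) → 218
D(147) + B(151) → 298
218 + 298 → 516
Each symbol's bit-cost is frequency × depth; summing gives 1194 bits (equivalently 20 + 45 + 97 + 218 + 298 + 516).

1194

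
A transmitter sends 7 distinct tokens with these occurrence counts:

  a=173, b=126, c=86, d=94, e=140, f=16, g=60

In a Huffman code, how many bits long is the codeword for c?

3

Build the tree from the bottom:
f(16) + g(60) → 76
76 + c(86) → 162
d(94) + b(126) → 220
e(140) + 162 → 302
a(173) + 220 → 393
302 + 393 → 695
c sits 3 levels below the root, so its codeword is 3 bits.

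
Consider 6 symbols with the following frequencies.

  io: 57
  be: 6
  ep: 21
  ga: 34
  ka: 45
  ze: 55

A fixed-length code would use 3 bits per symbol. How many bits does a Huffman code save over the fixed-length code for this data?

Fixed-length: 3 bits × 218 symbols = 654 bits.
Huffman merges:
be(6) + ep(21) → 27
27 + ga(34) → 61
ka(45) + ze(55) → 100
io(57) + 61 → 118
100 + 118 → 218
Huffman total = 27 + 61 + 100 + 118 + 218 = 524 bits.
Saving = 654 − 524 = 130 bits.

130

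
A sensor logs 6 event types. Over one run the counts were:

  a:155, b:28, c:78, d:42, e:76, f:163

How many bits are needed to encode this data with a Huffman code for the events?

1300

Build the Huffman tree bottom-up:
b(28) + d(42) → 70
70 + e(76) → 146
c(78) + 146 → 224
a(155) + f(163) → 318
224 + 318 → 542
The encoded length is the sum of every internal node's weight: 70 + 146 + 224 + 318 + 542 = 1300 bits.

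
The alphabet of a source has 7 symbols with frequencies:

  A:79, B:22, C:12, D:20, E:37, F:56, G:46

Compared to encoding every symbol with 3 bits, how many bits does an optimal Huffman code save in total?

103

Fixed-length: 3 bits × 272 symbols = 816 bits.
Huffman merges:
combine C(12), D(20) → 32
combine B(22), 32 → 54
combine E(37), G(46) → 83
combine 54, F(56) → 110
combine A(79), 83 → 162
combine 110, 162 → 272
Huffman total = 32 + 54 + 83 + 110 + 162 + 272 = 713 bits.
Saving = 816 − 713 = 103 bits.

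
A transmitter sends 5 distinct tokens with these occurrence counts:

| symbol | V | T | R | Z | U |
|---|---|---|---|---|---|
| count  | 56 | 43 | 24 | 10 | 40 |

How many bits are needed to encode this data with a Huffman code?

380

Build the Huffman tree bottom-up:
combine Z(10), R(24) → 34
combine 34, U(40) → 74
combine T(43), V(56) → 99
combine 74, 99 → 173
The encoded length is the sum of every internal node's weight: 34 + 74 + 99 + 173 = 380 bits.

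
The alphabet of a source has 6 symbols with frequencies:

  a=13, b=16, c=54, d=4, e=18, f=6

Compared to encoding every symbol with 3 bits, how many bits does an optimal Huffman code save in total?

Fixed-length: 3 bits × 111 symbols = 333 bits.
Huffman merges:
combine d(4), f(6) → 10
combine 10, a(13) → 23
combine b(16), e(18) → 34
combine 23, 34 → 57
combine c(54), 57 → 111
Huffman total = 10 + 23 + 34 + 57 + 111 = 235 bits.
Saving = 333 − 235 = 98 bits.

98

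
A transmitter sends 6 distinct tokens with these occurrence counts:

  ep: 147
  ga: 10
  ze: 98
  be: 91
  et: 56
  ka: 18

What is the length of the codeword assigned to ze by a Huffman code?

2

Build the tree from the bottom:
combine ga(10), ka(18) → 28
combine 28, et(56) → 84
combine 84, be(91) → 175
combine ze(98), ep(147) → 245
combine 175, 245 → 420
The subtree containing ze is merged 2 times, so code length = 2.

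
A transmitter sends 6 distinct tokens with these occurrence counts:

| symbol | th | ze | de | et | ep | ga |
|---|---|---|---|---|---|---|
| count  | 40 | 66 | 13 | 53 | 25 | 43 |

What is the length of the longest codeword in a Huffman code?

Merge the two lowest-weight nodes at each step:
combine de(13), ep(25) → 38
combine 38, th(40) → 78
combine ga(43), et(53) → 96
combine ze(66), 78 → 144
combine 96, 144 → 240
The rarest symbols sit at the bottom; the longest codeword is 4 bits.

4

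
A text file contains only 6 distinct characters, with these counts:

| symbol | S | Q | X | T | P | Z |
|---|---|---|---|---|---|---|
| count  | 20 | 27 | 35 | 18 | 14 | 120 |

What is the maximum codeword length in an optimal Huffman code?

Merge the two lowest-weight nodes at each step:
P(14) + T(18) → 32
S(20) + Q(27) → 47
32 + X(35) → 67
47 + 67 → 114
114 + Z(120) → 234
The rarest symbols sit at the bottom; the longest codeword is 4 bits.

4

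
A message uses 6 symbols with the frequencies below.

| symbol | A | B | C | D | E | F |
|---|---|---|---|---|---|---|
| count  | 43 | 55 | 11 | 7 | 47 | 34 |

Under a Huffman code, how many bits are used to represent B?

2

Build the tree from the bottom:
merge D(7) and C(11): 18
merge 18 and F(34): 52
merge A(43) and E(47): 90
merge 52 and B(55): 107
merge 90 and 107: 197
B sits 2 levels below the root, so its codeword is 2 bits.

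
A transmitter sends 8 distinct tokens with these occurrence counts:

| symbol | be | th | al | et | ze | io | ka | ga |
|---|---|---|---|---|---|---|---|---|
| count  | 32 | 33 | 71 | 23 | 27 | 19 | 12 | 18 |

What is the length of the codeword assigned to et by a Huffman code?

3

Build the tree from the bottom:
merge ka(12) and ga(18): 30
merge io(19) and et(23): 42
merge ze(27) and 30: 57
merge be(32) and th(33): 65
merge 42 and 57: 99
merge 65 and al(71): 136
merge 99 and 136: 235
et sits 3 levels below the root, so its codeword is 3 bits.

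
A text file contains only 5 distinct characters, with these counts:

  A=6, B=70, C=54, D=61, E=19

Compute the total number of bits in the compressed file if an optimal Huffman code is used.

445

Build the Huffman tree bottom-up:
combine A(6), E(19) → 25
combine 25, C(54) → 79
combine D(61), B(70) → 131
combine 79, 131 → 210
The encoded length is the sum of every internal node's weight: 25 + 79 + 131 + 210 = 445 bits.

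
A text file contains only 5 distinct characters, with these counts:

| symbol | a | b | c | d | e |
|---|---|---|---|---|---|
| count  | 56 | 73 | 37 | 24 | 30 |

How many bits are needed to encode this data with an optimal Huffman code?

Build the Huffman tree bottom-up:
combine d(24), e(30) → 54
combine c(37), 54 → 91
combine a(56), b(73) → 129
combine 91, 129 → 220
Each symbol's bit-cost is frequency × depth; summing gives 494 bits (equivalently 54 + 91 + 129 + 220).

494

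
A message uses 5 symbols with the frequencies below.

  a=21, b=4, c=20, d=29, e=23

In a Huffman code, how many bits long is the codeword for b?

Repeatedly merge the two smallest:
b(4) + c(20) → 24
a(21) + e(23) → 44
24 + d(29) → 53
44 + 53 → 97
b's leaf is at depth 3, giving a 3-bit codeword.

3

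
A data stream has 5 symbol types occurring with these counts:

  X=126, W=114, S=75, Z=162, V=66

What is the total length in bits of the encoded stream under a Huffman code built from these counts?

Greedily combine the two least-frequent nodes:
V(66) + S(75) → 141
W(114) + X(126) → 240
141 + Z(162) → 303
240 + 303 → 543
Each symbol's bit-cost is frequency × depth; summing gives 1227 bits (equivalently 141 + 240 + 303 + 543).

1227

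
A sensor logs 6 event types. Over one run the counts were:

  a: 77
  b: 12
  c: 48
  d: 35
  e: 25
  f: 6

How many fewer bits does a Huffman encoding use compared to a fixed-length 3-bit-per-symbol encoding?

Fixed-length: 3 bits × 203 symbols = 609 bits.
Huffman merges:
merge f(6) and b(12): 18
merge 18 and e(25): 43
merge d(35) and 43: 78
merge c(48) and a(77): 125
merge 78 and 125: 203
Huffman total = 18 + 43 + 78 + 125 + 203 = 467 bits.
Saving = 609 − 467 = 142 bits.

142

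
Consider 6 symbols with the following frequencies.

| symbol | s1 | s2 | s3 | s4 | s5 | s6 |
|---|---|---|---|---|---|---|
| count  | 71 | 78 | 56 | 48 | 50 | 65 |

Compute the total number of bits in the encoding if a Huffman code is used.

Greedily combine the two least-frequent nodes:
merge s4(48) and s5(50): 98
merge s3(56) and s6(65): 121
merge s1(71) and s2(78): 149
merge 98 and 121: 219
merge 149 and 219: 368
The encoded length is the sum of every internal node's weight: 98 + 121 + 149 + 219 + 368 = 955 bits.

955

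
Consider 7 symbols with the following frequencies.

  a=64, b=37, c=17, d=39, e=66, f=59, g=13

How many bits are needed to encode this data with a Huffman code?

785

Build the Huffman tree bottom-up:
combine g(13), c(17) → 30
combine 30, b(37) → 67
combine d(39), f(59) → 98
combine a(64), e(66) → 130
combine 67, 98 → 165
combine 130, 165 → 295
Total encoded bits = sum of merged weights = 30 + 67 + 98 + 130 + 165 + 295 = 785.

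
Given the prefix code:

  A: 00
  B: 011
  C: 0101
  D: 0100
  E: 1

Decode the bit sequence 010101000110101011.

CDBCB

Read left to right; each codeword is recognised as soon as it completes (prefix code):
  0101→C | 0100→D | 011→B | 0101→C | 011→B
Decoded message: CDBCB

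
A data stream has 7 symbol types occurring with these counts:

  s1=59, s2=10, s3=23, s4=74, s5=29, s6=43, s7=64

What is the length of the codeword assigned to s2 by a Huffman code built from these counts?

4

Build the tree from the bottom:
merge s2(10) and s3(23): 33
merge s5(29) and 33: 62
merge s6(43) and s1(59): 102
merge 62 and s7(64): 126
merge s4(74) and 102: 176
merge 126 and 176: 302
s2's leaf is at depth 4, giving a 4-bit codeword.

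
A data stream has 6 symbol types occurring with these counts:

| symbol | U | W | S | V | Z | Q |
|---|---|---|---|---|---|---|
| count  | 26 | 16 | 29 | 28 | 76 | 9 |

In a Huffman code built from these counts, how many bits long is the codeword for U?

3

Huffman merges, smallest pair first:
combine Q(9), W(16) → 25
combine 25, U(26) → 51
combine V(28), S(29) → 57
combine 51, 57 → 108
combine Z(76), 108 → 184
U's leaf is at depth 3, giving a 3-bit codeword.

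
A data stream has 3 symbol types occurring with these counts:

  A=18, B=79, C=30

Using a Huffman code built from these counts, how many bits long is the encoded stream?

175

Merge the two smallest weights repeatedly:
combine A(18), C(30) → 48
combine 48, B(79) → 127
The encoded length is the sum of every internal node's weight: 48 + 127 = 175 bits.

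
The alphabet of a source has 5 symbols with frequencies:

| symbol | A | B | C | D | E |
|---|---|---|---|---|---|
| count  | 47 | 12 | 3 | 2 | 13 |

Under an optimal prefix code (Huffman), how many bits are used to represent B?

3

Repeatedly merge the two smallest:
combine D(2), C(3) → 5
combine 5, B(12) → 17
combine E(13), 17 → 30
combine 30, A(47) → 77
The subtree containing B is merged 3 times, so code length = 3.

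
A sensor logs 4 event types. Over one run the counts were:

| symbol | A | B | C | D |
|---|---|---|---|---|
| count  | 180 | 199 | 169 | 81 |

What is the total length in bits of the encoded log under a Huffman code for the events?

1258

Greedily combine the two least-frequent nodes:
combine D(81), C(169) → 250
combine A(180), B(199) → 379
combine 250, 379 → 629
The encoded length is the sum of every internal node's weight: 250 + 379 + 629 = 1258 bits.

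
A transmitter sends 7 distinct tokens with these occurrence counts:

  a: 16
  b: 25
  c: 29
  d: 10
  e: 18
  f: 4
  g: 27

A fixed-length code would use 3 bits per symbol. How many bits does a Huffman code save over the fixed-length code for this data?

42

Fixed-length: 3 bits × 129 symbols = 387 bits.
Huffman merges:
combine f(4), d(10) → 14
combine 14, a(16) → 30
combine e(18), b(25) → 43
combine g(27), c(29) → 56
combine 30, 43 → 73
combine 56, 73 → 129
Huffman total = 14 + 30 + 43 + 56 + 73 + 129 = 345 bits.
Saving = 387 − 345 = 42 bits.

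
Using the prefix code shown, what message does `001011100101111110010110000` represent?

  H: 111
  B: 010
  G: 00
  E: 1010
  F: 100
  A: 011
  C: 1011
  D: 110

Read left to right; each codeword is recognised as soon as it completes (prefix code):
  00→G | 1011→C | 100→F | 1011→C | 111→H | 100→F | 1011→C | 00→G | 00→G
Decoded message: GCFCHFCGG

GCFCHFCGG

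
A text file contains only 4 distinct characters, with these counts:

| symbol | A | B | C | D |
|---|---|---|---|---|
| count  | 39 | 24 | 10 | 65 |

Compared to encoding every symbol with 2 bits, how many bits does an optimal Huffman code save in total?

Fixed-length: 2 bits × 138 symbols = 276 bits.
Huffman merges:
C(10) + B(24) → 34
34 + A(39) → 73
D(65) + 73 → 138
Huffman total = 34 + 73 + 138 = 245 bits.
Saving = 276 − 245 = 31 bits.

31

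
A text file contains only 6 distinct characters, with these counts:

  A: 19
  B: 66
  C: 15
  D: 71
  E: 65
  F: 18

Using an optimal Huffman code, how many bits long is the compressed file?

593

Merge the two smallest weights repeatedly:
merge C(15) and F(18): 33
merge A(19) and 33: 52
merge 52 and E(65): 117
merge B(66) and D(71): 137
merge 117 and 137: 254
The encoded length is the sum of every internal node's weight: 33 + 52 + 117 + 137 + 254 = 593 bits.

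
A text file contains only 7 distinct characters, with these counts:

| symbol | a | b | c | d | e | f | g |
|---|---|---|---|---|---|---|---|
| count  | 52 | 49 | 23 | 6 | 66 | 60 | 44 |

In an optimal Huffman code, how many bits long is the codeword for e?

2

Huffman merges, smallest pair first:
d(6) + c(23) → 29
29 + g(44) → 73
b(49) + a(52) → 101
f(60) + e(66) → 126
73 + 101 → 174
126 + 174 → 300
e's leaf is at depth 2, giving a 2-bit codeword.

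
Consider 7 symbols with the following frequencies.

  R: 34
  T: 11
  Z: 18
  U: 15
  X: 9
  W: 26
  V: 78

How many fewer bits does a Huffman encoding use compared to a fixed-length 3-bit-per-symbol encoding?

Fixed-length: 3 bits × 191 symbols = 573 bits.
Huffman merges:
combine X(9), T(11) → 20
combine U(15), Z(18) → 33
combine 20, W(26) → 46
combine 33, R(34) → 67
combine 46, 67 → 113
combine V(78), 113 → 191
Huffman total = 20 + 33 + 46 + 67 + 113 + 191 = 470 bits.
Saving = 573 − 470 = 103 bits.

103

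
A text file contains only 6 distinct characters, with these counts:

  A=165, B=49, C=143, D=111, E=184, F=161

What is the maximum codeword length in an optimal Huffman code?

Merge the two lowest-weight nodes at each step:
B(49) + D(111) → 160
C(143) + 160 → 303
F(161) + A(165) → 326
E(184) + 303 → 487
326 + 487 → 813
Maximum depth reached is 4.

4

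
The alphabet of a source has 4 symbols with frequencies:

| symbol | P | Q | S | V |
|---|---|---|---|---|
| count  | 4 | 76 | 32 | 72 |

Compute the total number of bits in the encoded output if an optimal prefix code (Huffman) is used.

328

Merge the two smallest weights repeatedly:
P(4) + S(32) → 36
36 + V(72) → 108
Q(76) + 108 → 184
Total encoded bits = sum of merged weights = 36 + 108 + 184 = 328.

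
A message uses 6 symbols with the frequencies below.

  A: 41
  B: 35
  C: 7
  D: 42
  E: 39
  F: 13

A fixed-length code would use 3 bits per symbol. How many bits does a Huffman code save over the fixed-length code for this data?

102

Fixed-length: 3 bits × 177 symbols = 531 bits.
Huffman merges:
merge C(7) and F(13): 20
merge 20 and B(35): 55
merge E(39) and A(41): 80
merge D(42) and 55: 97
merge 80 and 97: 177
Huffman total = 20 + 55 + 80 + 97 + 177 = 429 bits.
Saving = 531 − 429 = 102 bits.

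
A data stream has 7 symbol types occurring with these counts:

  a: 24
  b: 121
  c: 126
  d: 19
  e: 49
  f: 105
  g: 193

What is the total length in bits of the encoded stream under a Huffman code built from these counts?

1606

Greedily combine the two least-frequent nodes:
merge d(19) and a(24): 43
merge 43 and e(49): 92
merge 92 and f(105): 197
merge b(121) and c(126): 247
merge g(193) and 197: 390
merge 247 and 390: 637
The encoded length is the sum of every internal node's weight: 43 + 92 + 197 + 247 + 390 + 637 = 1606 bits.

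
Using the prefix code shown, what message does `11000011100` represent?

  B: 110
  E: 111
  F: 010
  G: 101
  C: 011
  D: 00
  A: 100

Read left to right; each codeword is recognised as soon as it completes (prefix code):
  110→B | 00→D | 011→C | 100→A
Decoded message: BDCA

BDCA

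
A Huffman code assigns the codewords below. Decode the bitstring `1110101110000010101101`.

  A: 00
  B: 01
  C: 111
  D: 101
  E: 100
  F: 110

Read left to right; each codeword is recognised as soon as it completes (prefix code):
  111→C | 01→B | 01→B | 110→F | 00→A | 00→A | 101→D | 01→B | 101→D
Decoded message: CBBFAADBD

CBBFAADBD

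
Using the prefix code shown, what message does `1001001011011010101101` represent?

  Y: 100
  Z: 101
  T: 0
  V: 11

Read left to right; each codeword is recognised as soon as it completes (prefix code):
  100→Y | 100→Y | 101→Z | 101→Z | 101→Z | 0→T | 101→Z | 101→Z
Decoded message: YYZZZTZZ

YYZZZTZZ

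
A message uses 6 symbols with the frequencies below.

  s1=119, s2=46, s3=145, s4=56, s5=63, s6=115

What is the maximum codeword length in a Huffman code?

4

Merge the two lowest-weight nodes at each step:
combine s2(46), s4(56) → 102
combine s5(63), 102 → 165
combine s6(115), s1(119) → 234
combine s3(145), 165 → 310
combine 234, 310 → 544
The rarest symbols sit at the bottom; the longest codeword is 4 bits.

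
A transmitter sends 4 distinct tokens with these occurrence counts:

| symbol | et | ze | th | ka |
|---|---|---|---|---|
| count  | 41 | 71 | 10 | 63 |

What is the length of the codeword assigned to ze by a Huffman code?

Build the tree from the bottom:
merge th(10) and et(41): 51
merge 51 and ka(63): 114
merge ze(71) and 114: 185
ze sits one level below the root: a 1-bit codeword.

1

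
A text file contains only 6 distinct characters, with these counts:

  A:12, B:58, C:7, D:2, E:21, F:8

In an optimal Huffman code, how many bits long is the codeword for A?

Repeatedly merge the two smallest:
D(2) + C(7) → 9
F(8) + 9 → 17
A(12) + 17 → 29
E(21) + 29 → 50
50 + B(58) → 108
A sits 3 levels below the root, so its codeword is 3 bits.

3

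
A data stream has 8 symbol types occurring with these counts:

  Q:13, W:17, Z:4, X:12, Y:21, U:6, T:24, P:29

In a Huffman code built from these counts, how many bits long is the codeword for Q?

3

Repeatedly merge the two smallest:
merge Z(4) and U(6): 10
merge 10 and X(12): 22
merge Q(13) and W(17): 30
merge Y(21) and 22: 43
merge T(24) and P(29): 53
merge 30 and 43: 73
merge 53 and 73: 126
Q's leaf is at depth 3, giving a 3-bit codeword.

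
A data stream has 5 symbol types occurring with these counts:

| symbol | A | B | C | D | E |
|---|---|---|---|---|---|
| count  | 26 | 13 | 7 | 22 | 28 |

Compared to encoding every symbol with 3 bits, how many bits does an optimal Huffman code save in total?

Fixed-length: 3 bits × 96 symbols = 288 bits.
Huffman merges:
combine C(7), B(13) → 20
combine 20, D(22) → 42
combine A(26), E(28) → 54
combine 42, 54 → 96
Huffman total = 20 + 42 + 54 + 96 = 212 bits.
Saving = 288 − 212 = 76 bits.

76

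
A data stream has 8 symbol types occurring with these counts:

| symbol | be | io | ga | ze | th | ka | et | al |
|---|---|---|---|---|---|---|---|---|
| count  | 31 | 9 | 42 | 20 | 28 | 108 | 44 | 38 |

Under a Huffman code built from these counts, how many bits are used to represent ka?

Build the tree from the bottom:
merge io(9) and ze(20): 29
merge th(28) and 29: 57
merge be(31) and al(38): 69
merge ga(42) and et(44): 86
merge 57 and 69: 126
merge 86 and ka(108): 194
merge 126 and 194: 320
ka sits 2 levels below the root, so its codeword is 2 bits.

2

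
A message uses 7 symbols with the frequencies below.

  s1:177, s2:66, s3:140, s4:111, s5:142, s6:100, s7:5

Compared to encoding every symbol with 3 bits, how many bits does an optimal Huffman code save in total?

Fixed-length: 3 bits × 741 symbols = 2223 bits.
Huffman merges:
combine s7(5), s2(66) → 71
combine 71, s6(100) → 171
combine s4(111), s3(140) → 251
combine s5(142), 171 → 313
combine s1(177), 251 → 428
combine 313, 428 → 741
Huffman total = 71 + 171 + 251 + 313 + 428 + 741 = 1975 bits.
Saving = 2223 − 1975 = 248 bits.

248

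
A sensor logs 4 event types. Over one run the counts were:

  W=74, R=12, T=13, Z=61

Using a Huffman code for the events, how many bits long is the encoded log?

Merge the two smallest weights repeatedly:
merge R(12) and T(13): 25
merge 25 and Z(61): 86
merge W(74) and 86: 160
Each symbol's bit-cost is frequency × depth; summing gives 271 bits (equivalently 25 + 86 + 160).

271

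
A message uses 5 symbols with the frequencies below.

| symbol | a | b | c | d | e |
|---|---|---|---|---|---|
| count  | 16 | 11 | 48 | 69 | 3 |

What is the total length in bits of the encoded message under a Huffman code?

269

Build the Huffman tree bottom-up:
e(3) + b(11) → 14
14 + a(16) → 30
30 + c(48) → 78
d(69) + 78 → 147
Each symbol's bit-cost is frequency × depth; summing gives 269 bits (equivalently 14 + 30 + 78 + 147).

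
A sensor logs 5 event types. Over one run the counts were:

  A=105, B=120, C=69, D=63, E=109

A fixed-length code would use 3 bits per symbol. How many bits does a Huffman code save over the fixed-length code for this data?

Fixed-length: 3 bits × 466 symbols = 1398 bits.
Huffman merges:
D(63) + C(69) → 132
A(105) + E(109) → 214
B(120) + 132 → 252
214 + 252 → 466
Huffman total = 132 + 214 + 252 + 466 = 1064 bits.
Saving = 1398 − 1064 = 334 bits.

334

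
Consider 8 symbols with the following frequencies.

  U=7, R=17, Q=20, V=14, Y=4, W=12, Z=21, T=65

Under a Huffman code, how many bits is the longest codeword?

Merge the two lowest-weight nodes at each step:
merge Y(4) and U(7): 11
merge 11 and W(12): 23
merge V(14) and R(17): 31
merge Q(20) and Z(21): 41
merge 23 and 31: 54
merge 41 and 54: 95
merge T(65) and 95: 160
The first pair merged (Y, U) ends up deepest, at depth 5.

5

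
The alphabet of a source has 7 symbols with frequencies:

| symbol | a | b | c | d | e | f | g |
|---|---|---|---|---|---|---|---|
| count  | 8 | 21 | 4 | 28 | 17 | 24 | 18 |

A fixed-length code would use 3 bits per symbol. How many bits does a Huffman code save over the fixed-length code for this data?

40

Fixed-length: 3 bits × 120 symbols = 360 bits.
Huffman merges:
combine c(4), a(8) → 12
combine 12, e(17) → 29
combine g(18), b(21) → 39
combine f(24), d(28) → 52
combine 29, 39 → 68
combine 52, 68 → 120
Huffman total = 12 + 29 + 39 + 52 + 68 + 120 = 320 bits.
Saving = 360 − 320 = 40 bits.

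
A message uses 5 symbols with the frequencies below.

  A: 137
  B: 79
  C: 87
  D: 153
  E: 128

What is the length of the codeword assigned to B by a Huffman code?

Build the tree from the bottom:
B(79) + C(87) → 166
E(128) + A(137) → 265
D(153) + 166 → 319
265 + 319 → 584
B's leaf is at depth 3, giving a 3-bit codeword.

3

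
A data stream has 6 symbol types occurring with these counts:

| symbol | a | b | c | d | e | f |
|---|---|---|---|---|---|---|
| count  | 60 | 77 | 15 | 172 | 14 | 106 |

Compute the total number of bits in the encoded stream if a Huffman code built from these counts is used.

Greedily combine the two least-frequent nodes:
merge e(14) and c(15): 29
merge 29 and a(60): 89
merge b(77) and 89: 166
merge f(106) and 166: 272
merge d(172) and 272: 444
Each symbol's bit-cost is frequency × depth; summing gives 1000 bits (equivalently 29 + 89 + 166 + 272 + 444).

1000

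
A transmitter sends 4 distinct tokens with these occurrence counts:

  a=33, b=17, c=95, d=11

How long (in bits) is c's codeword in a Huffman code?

Repeatedly merge the two smallest:
merge d(11) and b(17): 28
merge 28 and a(33): 61
merge 61 and c(95): 156
c is a child of the root — depth 1, so its codeword is a single bit.

1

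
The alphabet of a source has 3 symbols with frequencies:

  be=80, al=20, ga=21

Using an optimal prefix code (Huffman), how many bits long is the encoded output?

162

Build the Huffman tree bottom-up:
al(20) + ga(21) → 41
41 + be(80) → 121
Each symbol's bit-cost is frequency × depth; summing gives 162 bits (equivalently 41 + 121).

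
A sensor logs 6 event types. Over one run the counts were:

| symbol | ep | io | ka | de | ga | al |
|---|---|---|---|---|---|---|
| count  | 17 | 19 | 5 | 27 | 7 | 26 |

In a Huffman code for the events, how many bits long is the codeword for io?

2

Build the tree from the bottom:
ka(5) + ga(7) → 12
12 + ep(17) → 29
io(19) + al(26) → 45
de(27) + 29 → 56
45 + 56 → 101
io's leaf is at depth 2, giving a 2-bit codeword.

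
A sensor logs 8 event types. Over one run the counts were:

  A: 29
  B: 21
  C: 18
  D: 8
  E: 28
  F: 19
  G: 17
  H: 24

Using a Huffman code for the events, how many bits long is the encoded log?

488

Merge the two smallest weights repeatedly:
combine D(8), G(17) → 25
combine C(18), F(19) → 37
combine B(21), H(24) → 45
combine 25, E(28) → 53
combine A(29), 37 → 66
combine 45, 53 → 98
combine 66, 98 → 164
The encoded length is the sum of every internal node's weight: 25 + 37 + 45 + 53 + 66 + 98 + 164 = 488 bits.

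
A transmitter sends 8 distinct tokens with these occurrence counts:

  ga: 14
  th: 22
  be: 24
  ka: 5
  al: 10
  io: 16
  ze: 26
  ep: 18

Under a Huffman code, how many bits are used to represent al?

Huffman merges, smallest pair first:
merge ka(5) and al(10): 15
merge ga(14) and 15: 29
merge io(16) and ep(18): 34
merge th(22) and be(24): 46
merge ze(26) and 29: 55
merge 34 and 46: 80
merge 55 and 80: 135
al sits 4 levels below the root, so its codeword is 4 bits.

4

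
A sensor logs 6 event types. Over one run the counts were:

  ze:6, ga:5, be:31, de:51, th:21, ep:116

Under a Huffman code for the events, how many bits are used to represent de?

2

Repeatedly merge the two smallest:
combine ga(5), ze(6) → 11
combine 11, th(21) → 32
combine be(31), 32 → 63
combine de(51), 63 → 114
combine 114, ep(116) → 230
de sits 2 levels below the root, so its codeword is 2 bits.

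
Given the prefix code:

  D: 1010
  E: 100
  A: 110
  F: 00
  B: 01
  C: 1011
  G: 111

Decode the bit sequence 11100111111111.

Read left to right; each codeword is recognised as soon as it completes (prefix code):
  111→G | 00→F | 111→G | 111→G | 111→G
Decoded message: GFGGG

GFGGG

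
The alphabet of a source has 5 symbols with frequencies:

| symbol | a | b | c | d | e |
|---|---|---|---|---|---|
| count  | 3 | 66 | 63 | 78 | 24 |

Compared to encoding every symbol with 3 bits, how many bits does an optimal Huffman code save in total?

Fixed-length: 3 bits × 234 symbols = 702 bits.
Huffman merges:
merge a(3) and e(24): 27
merge 27 and c(63): 90
merge b(66) and d(78): 144
merge 90 and 144: 234
Huffman total = 27 + 90 + 144 + 234 = 495 bits.
Saving = 702 − 495 = 207 bits.

207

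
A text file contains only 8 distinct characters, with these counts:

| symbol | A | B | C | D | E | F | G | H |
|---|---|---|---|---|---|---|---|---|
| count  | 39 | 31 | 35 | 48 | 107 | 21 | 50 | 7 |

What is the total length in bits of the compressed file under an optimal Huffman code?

Greedily combine the two least-frequent nodes:
merge H(7) and F(21): 28
merge 28 and B(31): 59
merge C(35) and A(39): 74
merge D(48) and G(50): 98
merge 59 and 74: 133
merge 98 and E(107): 205
merge 133 and 205: 338
The encoded length is the sum of every internal node's weight: 28 + 59 + 74 + 98 + 133 + 205 + 338 = 935 bits.

935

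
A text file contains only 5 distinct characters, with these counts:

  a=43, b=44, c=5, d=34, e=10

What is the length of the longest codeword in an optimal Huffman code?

Merge the two lowest-weight nodes at each step:
merge c(5) and e(10): 15
merge 15 and d(34): 49
merge a(43) and b(44): 87
merge 49 and 87: 136
The rarest symbols sit at the bottom; the longest codeword is 3 bits.

3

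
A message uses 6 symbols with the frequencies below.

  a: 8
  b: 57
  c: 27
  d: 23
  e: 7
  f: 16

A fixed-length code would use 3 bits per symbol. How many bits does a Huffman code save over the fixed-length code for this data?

99

Fixed-length: 3 bits × 138 symbols = 414 bits.
Huffman merges:
merge e(7) and a(8): 15
merge 15 and f(16): 31
merge d(23) and c(27): 50
merge 31 and 50: 81
merge b(57) and 81: 138
Huffman total = 15 + 31 + 50 + 81 + 138 = 315 bits.
Saving = 414 − 315 = 99 bits.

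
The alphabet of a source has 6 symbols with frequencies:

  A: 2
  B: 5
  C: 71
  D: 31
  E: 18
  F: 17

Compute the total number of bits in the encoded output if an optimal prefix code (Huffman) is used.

Merge the two smallest weights repeatedly:
A(2) + B(5) → 7
7 + F(17) → 24
E(18) + 24 → 42
D(31) + 42 → 73
C(71) + 73 → 144
Each symbol's bit-cost is frequency × depth; summing gives 290 bits (equivalently 7 + 24 + 42 + 73 + 144).

290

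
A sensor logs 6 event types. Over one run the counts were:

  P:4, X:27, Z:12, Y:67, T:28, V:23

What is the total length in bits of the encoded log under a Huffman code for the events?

365

Merge the two smallest weights repeatedly:
P(4) + Z(12) → 16
16 + V(23) → 39
X(27) + T(28) → 55
39 + 55 → 94
Y(67) + 94 → 161
The encoded length is the sum of every internal node's weight: 16 + 39 + 55 + 94 + 161 = 365 bits.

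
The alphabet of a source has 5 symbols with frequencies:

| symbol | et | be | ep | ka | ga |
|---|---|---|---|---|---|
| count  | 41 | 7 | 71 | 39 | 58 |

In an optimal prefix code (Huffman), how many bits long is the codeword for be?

Huffman merges, smallest pair first:
combine be(7), ka(39) → 46
combine et(41), 46 → 87
combine ga(58), ep(71) → 129
combine 87, 129 → 216
be sits 3 levels below the root, so its codeword is 3 bits.

3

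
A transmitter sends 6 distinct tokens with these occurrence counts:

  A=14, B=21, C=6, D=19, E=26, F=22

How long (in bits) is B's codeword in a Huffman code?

2

Repeatedly merge the two smallest:
C(6) + A(14) → 20
D(19) + 20 → 39
B(21) + F(22) → 43
E(26) + 39 → 65
43 + 65 → 108
B sits 2 levels below the root, so its codeword is 2 bits.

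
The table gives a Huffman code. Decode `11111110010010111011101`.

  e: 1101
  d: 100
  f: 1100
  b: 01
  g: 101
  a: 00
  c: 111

Read left to right; each codeword is recognised as soon as it completes (prefix code):
  111→c | 111→c | 100→d | 100→d | 101→g | 1101→e | 1101→e
Decoded message: ccddgee

ccddgee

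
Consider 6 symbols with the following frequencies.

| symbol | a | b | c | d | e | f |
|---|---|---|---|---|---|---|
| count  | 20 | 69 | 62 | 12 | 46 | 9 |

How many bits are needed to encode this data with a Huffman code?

498

Merge the two smallest weights repeatedly:
f(9) + d(12) → 21
a(20) + 21 → 41
41 + e(46) → 87
c(62) + b(69) → 131
87 + 131 → 218
The encoded length is the sum of every internal node's weight: 21 + 41 + 87 + 131 + 218 = 498 bits.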